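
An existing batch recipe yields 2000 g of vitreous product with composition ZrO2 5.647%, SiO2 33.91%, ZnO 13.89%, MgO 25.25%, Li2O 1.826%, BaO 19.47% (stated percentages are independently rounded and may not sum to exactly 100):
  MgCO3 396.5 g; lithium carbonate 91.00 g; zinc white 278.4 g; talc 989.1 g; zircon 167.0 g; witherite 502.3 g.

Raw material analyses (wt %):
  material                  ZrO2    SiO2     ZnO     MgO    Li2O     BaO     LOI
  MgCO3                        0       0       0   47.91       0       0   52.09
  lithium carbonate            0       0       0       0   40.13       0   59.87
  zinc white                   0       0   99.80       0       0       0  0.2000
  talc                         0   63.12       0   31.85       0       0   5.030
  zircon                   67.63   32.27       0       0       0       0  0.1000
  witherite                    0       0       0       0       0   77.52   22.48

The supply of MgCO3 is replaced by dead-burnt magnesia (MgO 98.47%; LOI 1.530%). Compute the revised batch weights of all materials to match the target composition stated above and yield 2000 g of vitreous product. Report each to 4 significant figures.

The whole derivation carries exact precision end to end — in-progress results are shown with 4-significant-figure rounding between the steps — each reported value receives exactly one rounding. All derived quantities are re-derived from the batch weights per 2000 g of glass at full float precision (the totals, the six compositions, net glass mass, the yield, ignition loss), as quoted within either problem or answer.
Target masses of each oxide per 2000 g vitreous product:
  ZrO2: 5.647% × 2000 = 112.9 g
  SiO2: 33.91% × 2000 = 678.2 g
  ZnO: 13.89% × 2000 = 277.8 g
  MgO: 25.25% × 2000 = 505.0 g
  Li2O: 1.826% × 2000 = 36.52 g
  BaO: 19.47% × 2000 = 389.4 g
A balance pass over the oxides, from the weights as reported, under the basis named above (delivered sums recover each target up to rounding of the answer):
  ZrO2: 167.0·0.6763 = 112.9 g (target 112.9 g)
  SiO2: 989.1·0.6312 + 167.0·0.3227 = 678.2 g (target 678.2 g)
  ZnO: 278.4·0.9980 = 277.8 g (target 277.8 g)
  MgO: 192.9·0.9847 + 989.1·0.3185 = 505.0 g (target 505.0 g)
  Li2O: 91.00·0.4013 = 36.52 g (target 36.52 g)
  BaO: 502.3·0.7752 = 389.4 g (target 389.4 g)
Glass mass check: the batch minus its LOI: 2000 g (the Σ of target masses is 2000 g; against the stated basis, 2000 g — gaps are rounding artifacts).
Batch total: Σ batch = 2221 g; LOI removed, Σ of batch·LOI: 220.8 g; yield: glass divided by total = 90.06%.

Revised batch per 2000 g vitreous product:
  dead-burnt magnesia: 192.9 g
  lithium carbonate: 91.00 g
  zinc white: 278.4 g
  talc: 989.1 g
  zircon: 167.0 g
  witherite: 502.3 g
Total batch = 2221 g; LOI loss = 220.8 g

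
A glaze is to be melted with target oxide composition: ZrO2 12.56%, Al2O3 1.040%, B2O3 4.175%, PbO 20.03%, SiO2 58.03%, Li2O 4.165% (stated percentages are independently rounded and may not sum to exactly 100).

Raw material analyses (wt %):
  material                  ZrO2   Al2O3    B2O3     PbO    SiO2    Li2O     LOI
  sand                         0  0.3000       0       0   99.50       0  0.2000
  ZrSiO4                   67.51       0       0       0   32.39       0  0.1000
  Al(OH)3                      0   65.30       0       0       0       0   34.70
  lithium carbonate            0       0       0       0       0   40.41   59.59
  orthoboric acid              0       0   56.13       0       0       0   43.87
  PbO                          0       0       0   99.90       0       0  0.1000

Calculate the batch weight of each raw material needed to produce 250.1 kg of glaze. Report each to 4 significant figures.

Batch per 250.1 kg glaze:
  sand: 130.7 kg
  ZrSiO4: 46.53 kg
  Al(OH)3: 3.383 kg
  lithium carbonate: 25.78 kg
  orthoboric acid: 18.60 kg
  PbO: 50.15 kg
Total batch = 275.1 kg; LOI loss = 25.05 kg; yield = 90.89%

The working math maintains full float precision in every operation. In-progress results are displayed with 4-significant-figure rounding in the printout. Every reported result is rounded once only; all derived quantities, including glass mass, ignition loss, the yield, the totals, six oxide percentages, are computed from the weighed amounts at 250.1 kg of glass in full precision, as they appear in question or answer.
Target masses of each oxide per 250.1 kg glaze:
  ZrO2: 12.56% × 250.1 = 31.41 kg
  Al2O3: 1.040% × 250.1 = 2.601 kg
  B2O3: 4.175% × 250.1 = 10.44 kg
  PbO: 20.03% × 250.1 = 50.10 kg
  SiO2: 58.03% × 250.1 = 145.1 kg
  Li2O: 4.165% × 250.1 = 10.42 kg
Sums-versus-targets review working from each reported weight, against the basis in use (each sum matches its target mass up to rounding of the answer):
  ZrO2: 46.53·0.6751 = 31.41 kg (target 31.41 kg)
  Al2O3: 130.7·0.003000 + 3.383·0.6530 = 2.601 kg (target 2.601 kg)
  B2O3: 18.60·0.5613 = 10.44 kg (target 10.44 kg)
  PbO: 50.15·0.9990 = 50.10 kg (target 50.10 kg)
  SiO2: 130.7·0.9950 + 46.53·0.3239 = 145.1 kg (target 145.1 kg)
  Li2O: 25.78·0.4041 = 10.42 kg (target 10.42 kg)
Glass mass check: the batch minus its LOI: 250.1 kg (oxide target masses add up to 250.1 kg; with the basis standing at 250.1 kg — a pure rounding effect).
Summing the batch: Σ batch = 275.1 kg; LOI removed, Σ of batch·LOI: 25.05 kg; as yield: glass ÷ batch → 90.89%.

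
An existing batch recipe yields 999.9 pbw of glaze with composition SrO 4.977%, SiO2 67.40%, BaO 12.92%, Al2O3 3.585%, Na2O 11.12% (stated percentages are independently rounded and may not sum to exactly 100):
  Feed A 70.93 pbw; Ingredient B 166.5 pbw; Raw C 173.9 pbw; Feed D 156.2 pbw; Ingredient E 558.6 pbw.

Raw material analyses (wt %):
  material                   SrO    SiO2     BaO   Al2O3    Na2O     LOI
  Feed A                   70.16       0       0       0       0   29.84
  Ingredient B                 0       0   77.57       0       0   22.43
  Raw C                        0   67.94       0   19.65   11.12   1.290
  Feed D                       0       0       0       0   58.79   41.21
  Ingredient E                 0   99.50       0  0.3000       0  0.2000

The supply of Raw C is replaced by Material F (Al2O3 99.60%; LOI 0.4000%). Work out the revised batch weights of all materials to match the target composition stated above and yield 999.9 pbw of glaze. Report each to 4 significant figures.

The whole derivation holds full float precision at each step; mid-chain values are shown, with 4-significant-figure rounding, alongside each step; a single rounding completes every reported figure — derived quantities, including net glass mass, five oxide percentages, ignition loss, yield, totals, are recomputed from the weighed amounts for 999.9 pbw of glass at exact precision as quoted within either problem or answer.
Oxide-by-oxide targets in 999.9 pbw glaze:
  SrO: 4.977% × 999.9 = 49.77 pbw
  SiO2: 67.40% × 999.9 = 673.9 pbw
  BaO: 12.92% × 999.9 = 129.2 pbw
  Al2O3: 3.585% × 999.9 = 35.85 pbw
  Na2O: 11.12% × 999.9 = 111.2 pbw
Balance tally, oxide-wise, from the weights as reported, versus the basis set out (sums match the target masses net of answer rounding effects):
  SrO: 70.93·0.7016 = 49.76 pbw (target 49.77 pbw)
  SiO2: 677.3·0.9950 = 673.9 pbw (target 673.9 pbw)
  BaO: 166.5·0.7757 = 129.2 pbw (target 129.2 pbw)
  Al2O3: 33.95·0.9960 + 677.3·0.003000 = 35.85 pbw (target 35.85 pbw)
  Na2O: 189.1·0.5879 = 111.2 pbw (target 111.2 pbw)
Mass balance on the glass: net batch after ignition = 999.9 pbw (oxide target masses add up to 999.9 pbw; basis as stated: 999.9 pbw — deltas are rounding alone).
Batch grand total — Σ batch = 1138 pbw; the LOI term Σ batch·LOI equals 137.9 pbw; yield = glass ÷ total batch = 87.88%.

Revised batch per 999.9 pbw glaze:
  Feed A: 70.93 pbw
  Ingredient B: 166.5 pbw
  Material F: 33.95 pbw
  Feed D: 189.1 pbw
  Ingredient E: 677.3 pbw
Total batch = 1138 pbw; LOI loss = 137.9 pbw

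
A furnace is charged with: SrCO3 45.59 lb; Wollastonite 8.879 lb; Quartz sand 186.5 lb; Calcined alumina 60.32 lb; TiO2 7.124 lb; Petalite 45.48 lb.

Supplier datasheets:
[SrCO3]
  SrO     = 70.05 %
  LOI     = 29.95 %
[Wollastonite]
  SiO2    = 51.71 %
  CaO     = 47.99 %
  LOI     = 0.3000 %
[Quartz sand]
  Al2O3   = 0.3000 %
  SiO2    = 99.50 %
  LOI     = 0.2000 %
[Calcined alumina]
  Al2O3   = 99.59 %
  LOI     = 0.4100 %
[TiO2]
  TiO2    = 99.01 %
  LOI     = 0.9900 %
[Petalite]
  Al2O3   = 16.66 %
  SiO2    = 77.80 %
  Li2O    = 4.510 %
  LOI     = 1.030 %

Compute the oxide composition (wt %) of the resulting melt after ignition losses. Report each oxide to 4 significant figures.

Glass mass = 339.1 lb (batch 353.9 − LOI 14.84).
Composition: Al2O3 20.12%, SrO 9.419%, SiO2 66.52%, CaO 1.257%, Li2O 0.6050%, TiO2 2.080%

Mid-chain values are printed rounded off to 4 significant digits as written; all internal work holds full precision at each step — exactly one rounding goes into every reported figure — the derived quantities (the yield, six oxide percentages, ignition loss, glass mass, totals) are computed from the weighed amounts per 339.1 lb of glass at exact precision precisely as stated by the question or the answer.
Oxide masses out of the charge:
  Al2O3: 186.5·0.003000 + 60.32·0.9959 + 45.48·0.1666 = 68.21 lb
  SrO: 45.59·0.7005 = 31.94 lb
  SiO2: 8.879·0.5171 + 186.5·0.9950 + 45.48·0.7780 = 225.5 lb
  CaO: 8.879·0.4799 = 4.261 lb
  Li2O: 45.48·0.04510 = 2.051 lb
  TiO2: 7.124·0.9901 = 7.053 lb
LOI: 45.59·0.2995 + 8.879·0.003000 + 186.5·0.002000 + 60.32·0.004100 + 7.124·0.009900 + 45.48·0.01030 = 14.84 lb
Resulting glass, batch − LOI: 353.9 − 14.84 = 339.1 lb (= Σ oxide masses)
each wt % is 100 × oxide ÷ glass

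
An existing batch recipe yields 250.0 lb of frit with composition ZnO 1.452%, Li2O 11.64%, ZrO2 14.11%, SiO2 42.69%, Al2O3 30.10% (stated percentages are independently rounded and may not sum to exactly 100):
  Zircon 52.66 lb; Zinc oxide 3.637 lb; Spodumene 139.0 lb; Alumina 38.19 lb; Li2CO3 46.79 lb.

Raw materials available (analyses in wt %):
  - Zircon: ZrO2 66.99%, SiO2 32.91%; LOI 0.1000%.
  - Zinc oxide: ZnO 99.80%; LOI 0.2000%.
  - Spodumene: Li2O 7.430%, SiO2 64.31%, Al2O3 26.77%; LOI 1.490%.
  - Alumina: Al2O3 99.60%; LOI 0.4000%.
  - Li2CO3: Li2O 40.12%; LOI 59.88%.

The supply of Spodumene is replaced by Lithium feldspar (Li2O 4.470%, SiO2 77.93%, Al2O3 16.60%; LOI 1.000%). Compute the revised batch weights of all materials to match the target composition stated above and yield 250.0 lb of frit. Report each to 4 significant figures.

Values along the way are rounded to 4 significant digits when displayed; each numeric step carries full float precision in all steps — every reported figure is rounded once only; all derived quantities, which include yield, ignition loss, totals, the five compositions, glass mass, are carried in exact precision, as quoted within the question or the answer, from the batch weights at 250.0 lb of glass.
Per-oxide target masses for 250.0 lb frit:
  ZnO: 1.452% × 250.0 = 3.630 lb
  Li2O: 11.64% × 250.0 = 29.10 lb
  ZrO2: 14.11% × 250.0 = 35.28 lb
  SiO2: 42.69% × 250.0 = 106.7 lb
  Al2O3: 30.10% × 250.0 = 75.25 lb
Mass-balance tally per oxide given the weights on record, per the basis as stated (summed amounts equal target values once rounding is allowed for):
  ZnO: 3.637·0.9980 = 3.630 lb (target 3.630 lb)
  Li2O: 114.7·0.04470 + 59.75·0.4012 = 29.10 lb (target 29.10 lb)
  ZrO2: 52.66·0.6699 = 35.28 lb (target 35.28 lb)
  SiO2: 52.66·0.3291 + 114.7·0.7793 = 106.7 lb (target 106.7 lb)
  Al2O3: 114.7·0.1660 + 56.43·0.9960 = 75.24 lb (target 75.25 lb)
Mass balance on the glass: batch total minus LOI = 250.0 lb (oxide target masses add up to 250.0 lb; with the basis standing at 250.0 lb — any gap is answer rounding).
Batch grand total — Σ batch = 287.2 lb; ignition loss, Σ(batch × LOI) = 37.21 lb; yield, glass over the total, = 87.04%.

Revised batch per 250.0 lb frit:
  Zircon: 52.66 lb
  Zinc oxide: 3.637 lb
  Lithium feldspar: 114.7 lb
  Alumina: 56.43 lb
  Li2CO3: 59.75 lb
Total batch = 287.2 lb; LOI loss = 37.21 lb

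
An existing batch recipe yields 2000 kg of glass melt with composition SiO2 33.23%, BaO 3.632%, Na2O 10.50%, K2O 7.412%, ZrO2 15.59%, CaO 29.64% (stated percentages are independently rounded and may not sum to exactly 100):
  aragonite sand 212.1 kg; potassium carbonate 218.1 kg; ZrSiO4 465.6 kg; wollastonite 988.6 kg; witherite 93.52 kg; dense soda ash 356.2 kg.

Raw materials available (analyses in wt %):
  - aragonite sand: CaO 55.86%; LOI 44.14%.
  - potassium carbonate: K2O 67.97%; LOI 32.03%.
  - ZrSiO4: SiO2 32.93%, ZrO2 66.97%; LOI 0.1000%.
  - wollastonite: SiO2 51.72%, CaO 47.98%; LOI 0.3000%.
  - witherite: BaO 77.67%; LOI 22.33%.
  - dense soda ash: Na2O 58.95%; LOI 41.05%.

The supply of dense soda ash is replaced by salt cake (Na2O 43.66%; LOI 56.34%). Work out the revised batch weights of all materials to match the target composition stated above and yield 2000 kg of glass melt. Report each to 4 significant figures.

Exact precision is carried in all steps; working values are printed (rounded to four significant digits) at each printed step; each reported result takes exactly one rounding; all derived quantities (totals, six oxide percentages, yield, glass mass, ignition loss) are recomputed at exact precision from the batch weights on 2000 kg of glass, as quoted within the question or the answer.
Oxide mass targets, per 2000 kg glass melt:
  SiO2: 33.23% × 2000 = 664.6 kg
  BaO: 3.632% × 2000 = 72.64 kg
  Na2O: 10.50% × 2000 = 210.0 kg
  K2O: 7.412% × 2000 = 148.2 kg
  ZrO2: 15.59% × 2000 = 311.8 kg
  CaO: 29.64% × 2000 = 592.8 kg
Sums-versus-targets review working from each reported weight, versus the basis set out (sum by sum, the targets are met net of answer rounding effects):
  SiO2: 465.6·0.3293 + 988.6·0.5172 = 664.6 kg (target 664.6 kg)
  BaO: 93.52·0.7767 = 72.64 kg (target 72.64 kg)
  Na2O: 481.0·0.4366 = 210.0 kg (target 210.0 kg)
  K2O: 218.1·0.6797 = 148.2 kg (target 148.2 kg)
  ZrO2: 465.6·0.6697 = 311.8 kg (target 311.8 kg)
  CaO: 212.1·0.5586 + 988.6·0.4798 = 592.8 kg (target 592.8 kg)
Glass-mass bookkeeping: the batch minus its LOI: 2000 kg (the targets, summed, come to 2000 kg; with the basis standing at 2000 kg — differing by rounding only).
Whole-batch sum: Σ batch = 2459 kg; LOI removed, Σ of batch·LOI: 458.8 kg; the yield ratio, glass ÷ batch: 81.34%.

Revised batch per 2000 kg glass melt:
  aragonite sand: 212.1 kg
  potassium carbonate: 218.1 kg
  ZrSiO4: 465.6 kg
  wollastonite: 988.6 kg
  witherite: 93.52 kg
  salt cake: 481.0 kg
Total batch = 2459 kg; LOI loss = 458.8 kg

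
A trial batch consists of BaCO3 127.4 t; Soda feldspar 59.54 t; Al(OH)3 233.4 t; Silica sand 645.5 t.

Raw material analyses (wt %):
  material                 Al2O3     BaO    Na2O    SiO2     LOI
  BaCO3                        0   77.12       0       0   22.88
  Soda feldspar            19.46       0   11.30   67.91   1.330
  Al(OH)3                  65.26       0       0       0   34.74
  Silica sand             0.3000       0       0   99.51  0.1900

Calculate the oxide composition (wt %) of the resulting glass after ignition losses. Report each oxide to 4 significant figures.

Rounding to 4 significant figures governs each intermediate as printed; the working math runs at exact precision all the way through; exactly one rounding lands on each reported figure. The derived quantities (glass mass, four oxide percentages, yield, totals, ignition loss) are carried from the weighed amounts on 953.6 t of glass in full float precision as written in the problem or answer text.
Mass of each oxide from the mix:
  Al2O3: 59.54·0.1946 + 233.4·0.6526 + 645.5·0.003000 = 165.8 t
  BaO: 127.4·0.7712 = 98.25 t
  Na2O: 59.54·0.1130 = 6.728 t
  SiO2: 59.54·0.6791 + 645.5·0.9951 = 682.8 t
LOI: 127.4·0.2288 + 59.54·0.01330 + 233.4·0.3474 + 645.5·0.001900 = 112.3 t
Glass = total batch minus LOI = 1066 − 112.3 = 953.6 t (matching Σ of the oxides)
oxide / glass × 100 gives the wt %

Glass mass = 953.6 t (batch 1066 − LOI 112.3).
Composition: Al2O3 17.39%, BaO 10.30%, Na2O 0.7055%, SiO2 71.60%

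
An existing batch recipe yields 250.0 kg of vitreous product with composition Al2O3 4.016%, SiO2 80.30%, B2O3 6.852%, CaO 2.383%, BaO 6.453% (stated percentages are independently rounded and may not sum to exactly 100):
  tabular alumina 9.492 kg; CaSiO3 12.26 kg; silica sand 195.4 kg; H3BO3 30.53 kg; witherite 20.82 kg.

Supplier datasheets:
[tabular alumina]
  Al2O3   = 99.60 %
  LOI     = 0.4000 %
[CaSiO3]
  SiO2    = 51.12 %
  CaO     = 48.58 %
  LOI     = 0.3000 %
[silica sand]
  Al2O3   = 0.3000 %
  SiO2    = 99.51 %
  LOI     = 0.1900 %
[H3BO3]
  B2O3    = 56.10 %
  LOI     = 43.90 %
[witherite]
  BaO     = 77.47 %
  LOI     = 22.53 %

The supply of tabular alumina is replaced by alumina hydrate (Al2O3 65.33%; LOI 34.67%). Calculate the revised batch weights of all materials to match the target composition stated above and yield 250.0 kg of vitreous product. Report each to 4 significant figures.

Revised batch per 250.0 kg vitreous product:
  alumina hydrate: 14.47 kg
  CaSiO3: 12.26 kg
  silica sand: 195.4 kg
  H3BO3: 30.53 kg
  witherite: 20.82 kg
Total batch = 273.5 kg; LOI loss = 23.52 kg

Intermediates are printed with 4-significant-figure rounding across the worked steps; all arithmetic maintains full precision end to end; every reported result is rounded a single time. Derived quantities (LOI, the totals, net glass mass, the five compositions, the yield) are re-derived using the weight values for 250.0 kg of glass at full float precision, as given in question or answer.
Target masses of each oxide per 250.0 kg vitreous product:
  Al2O3: 4.016% × 250.0 = 10.04 kg
  SiO2: 80.30% × 250.0 = 200.8 kg
  B2O3: 6.852% × 250.0 = 17.13 kg
  CaO: 2.383% × 250.0 = 5.958 kg
  BaO: 6.453% × 250.0 = 16.13 kg
A balance pass over the oxides, with the batch weights as given, against the basis in use (summed amounts equal target values inside rounding margins):
  Al2O3: 14.47·0.6533 + 195.4·0.003000 = 10.04 kg (target 10.04 kg)
  SiO2: 12.26·0.5112 + 195.4·0.9951 = 200.7 kg (target 200.8 kg)
  B2O3: 30.53·0.5610 = 17.13 kg (target 17.13 kg)
  CaO: 12.26·0.4858 = 5.956 kg (target 5.958 kg)
  BaO: 20.82·0.7747 = 16.13 kg (target 16.13 kg)
Glass-mass sanity pass: Σ batch − LOI loss = 250.0 kg (per-oxide target masses sum to 250.0 kg; against the stated basis, 250.0 kg — any gap is answer rounding).
Batch total: Σ batch = 273.5 kg; ignition loss, Σ(batch × LOI) = 23.52 kg; yield, glass over the total, = 91.40%.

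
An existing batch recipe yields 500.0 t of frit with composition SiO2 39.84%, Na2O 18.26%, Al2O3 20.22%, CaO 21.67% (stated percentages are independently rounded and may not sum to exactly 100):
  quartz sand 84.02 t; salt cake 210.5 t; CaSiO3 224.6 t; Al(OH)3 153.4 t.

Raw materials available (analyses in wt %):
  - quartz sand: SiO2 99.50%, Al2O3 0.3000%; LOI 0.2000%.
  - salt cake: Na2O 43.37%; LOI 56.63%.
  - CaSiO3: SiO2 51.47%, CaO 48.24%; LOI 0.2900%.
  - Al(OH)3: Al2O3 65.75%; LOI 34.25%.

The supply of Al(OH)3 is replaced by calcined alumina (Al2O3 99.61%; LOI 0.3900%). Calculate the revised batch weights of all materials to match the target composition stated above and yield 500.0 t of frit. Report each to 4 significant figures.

Revised batch per 500.0 t frit:
  quartz sand: 84.02 t
  salt cake: 210.5 t
  CaSiO3: 224.6 t
  calcined alumina: 101.2 t
Total batch = 620.3 t; LOI loss = 120.4 t

Intermediates are shown with 4-significant-digit rounding in the printout — full float precision is maintained at all times. Exactly one rounding is applied to every reported result. The derived quantities, including glass mass, ignition loss, the totals, four oxide percentages, the yield, are computed from the batch weights per 500.0 t of glass at full precision, exactly as shown in either problem or answer.
Target oxide masses per 500.0 t frit:
  SiO2: 39.84% × 500.0 = 199.2 t
  Na2O: 18.26% × 500.0 = 91.30 t
  Al2O3: 20.22% × 500.0 = 101.1 t
  CaO: 21.67% × 500.0 = 108.4 t
Checking each oxide sum given the weights on record, at the basis given (summed amounts equal target values within answer rounding):
  SiO2: 84.02·0.9950 + 224.6·0.5147 = 199.2 t (target 199.2 t)
  Na2O: 210.5·0.4337 = 91.29 t (target 91.30 t)
  Al2O3: 84.02·0.003000 + 101.2·0.9961 = 101.1 t (target 101.1 t)
  CaO: 224.6·0.4824 = 108.3 t (target 108.4 t)
Glass mass check: the batch minus its LOI: 499.9 t (oxide target masses add up to 500.0 t; versus the stated basis of 500.0 t — deltas are rounding alone).
Whole-batch sum: Σ batch = 620.3 t; the LOI term Σ batch·LOI equals 120.4 t; glass ÷ batch gives a yield of 80.59%.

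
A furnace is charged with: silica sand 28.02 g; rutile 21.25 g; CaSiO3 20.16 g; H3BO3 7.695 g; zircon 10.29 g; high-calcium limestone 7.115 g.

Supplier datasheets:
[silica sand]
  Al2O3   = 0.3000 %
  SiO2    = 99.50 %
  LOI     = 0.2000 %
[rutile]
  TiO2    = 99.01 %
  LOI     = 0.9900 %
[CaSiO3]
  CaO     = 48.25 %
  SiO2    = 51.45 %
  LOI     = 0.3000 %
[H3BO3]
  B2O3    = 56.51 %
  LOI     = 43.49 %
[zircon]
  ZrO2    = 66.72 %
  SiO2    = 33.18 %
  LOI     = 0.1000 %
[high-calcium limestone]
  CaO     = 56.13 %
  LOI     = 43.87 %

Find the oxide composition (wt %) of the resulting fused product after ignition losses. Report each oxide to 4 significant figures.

Glass mass = 87.72 g (batch 94.53 − LOI 6.805).
Composition: B2O3 4.957%, Al2O3 0.09582%, TiO2 23.98%, ZrO2 7.826%, CaO 15.64%, SiO2 47.50%

Values along the way appear, rounded to 4 significant digits, in the printout — all arithmetic carries full float precision all the way through. A single rounding yields each reported figure — all derived quantities, including the totals, glass mass, the yield, six oxide percentages, LOI, are carried from the weighed amounts on 87.72 g of glass at full float precision precisely as stated by question or answer.
Oxide-by-oxide delivered mass:
  B2O3: 7.695·0.5651 = 4.348 g
  Al2O3: 28.02·0.003000 = 0.08406 g
  TiO2: 21.25·0.9901 = 21.04 g
  ZrO2: 10.29·0.6672 = 6.865 g
  CaO: 20.16·0.4825 + 7.115·0.5613 = 13.72 g
  SiO2: 28.02·0.9950 + 20.16·0.5145 + 10.29·0.3318 = 41.67 g
LOI: 28.02·0.002000 + 21.25·0.009900 + 20.16·0.003000 + 7.695·0.4349 + 10.29·0.001000 + 7.115·0.4387 = 6.805 g
Net of LOI, the glass mass = 94.53 − 6.805 = 87.72 g (consistent with Σ oxide mass)
percent by weight: oxide/glass ×100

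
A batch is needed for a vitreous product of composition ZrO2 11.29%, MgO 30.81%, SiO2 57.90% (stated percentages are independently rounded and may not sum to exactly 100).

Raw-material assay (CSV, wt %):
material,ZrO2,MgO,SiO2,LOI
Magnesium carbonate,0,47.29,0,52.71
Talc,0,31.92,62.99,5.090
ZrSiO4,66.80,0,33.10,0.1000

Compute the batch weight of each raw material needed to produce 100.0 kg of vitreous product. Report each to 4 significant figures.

Batch per 100.0 kg vitreous product:
  Magnesium carbonate: 9.102 kg
  Talc: 83.04 kg
  ZrSiO4: 16.90 kg
Total batch = 109.0 kg; LOI loss = 9.041 kg; yield = 91.71%

Each numeric step runs at full float precision from first step to last; intermediates are displayed with 4-significant-figure rounding as written; a single rounding yields each reported figure; all derived quantities, which include the totals, the three compositions, LOI, yield, net glass mass, are re-derived at full precision, precisely as stated by the problem or answer text, from the weighed amounts for 100.0 kg of glass.
Target masses of each oxide per 100.0 kg vitreous product:
  ZrO2: 11.29% × 100.0 = 11.29 kg
  MgO: 30.81% × 100.0 = 30.81 kg
  SiO2: 57.90% × 100.0 = 57.90 kg
Sums-versus-targets review applying the batch weights above, at the basis given (target by target, the sums agree within answer rounding):
  ZrO2: 16.90·0.6680 = 11.29 kg (target 11.29 kg)
  MgO: 9.102·0.4729 + 83.04·0.3192 = 30.81 kg (target 30.81 kg)
  SiO2: 83.04·0.6299 + 16.90·0.3310 = 57.90 kg (target 57.90 kg)
The glass-mass cross-check: total batch − LOI = 100.0 kg (targets for the oxides total 100.0 kg; against the stated basis, 100.0 kg — deltas are rounding alone).
Batch total: Σ batch = 109.0 kg; loss to ignition Σ batch·LOI = 9.041 kg; the yield ratio, glass ÷ batch: 91.71%.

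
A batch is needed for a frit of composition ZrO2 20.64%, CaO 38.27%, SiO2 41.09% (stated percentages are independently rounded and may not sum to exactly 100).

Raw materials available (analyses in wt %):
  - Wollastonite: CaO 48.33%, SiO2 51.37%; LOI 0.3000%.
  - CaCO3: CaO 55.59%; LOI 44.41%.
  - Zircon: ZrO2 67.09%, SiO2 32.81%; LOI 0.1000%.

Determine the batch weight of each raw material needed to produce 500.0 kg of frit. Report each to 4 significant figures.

Batch per 500.0 kg frit:
  Wollastonite: 301.7 kg
  CaCO3: 81.92 kg
  Zircon: 153.8 kg
Total batch = 537.4 kg; LOI loss = 37.44 kg; yield = 93.03%

Full precision is maintained in all steps — working values appear, with 4-significant-figure rounding, alongside each step — each reported result is rounded just once. All derived quantities are recomputed in full precision (the totals, the three compositions, ignition loss, glass mass, yield) using the weight values at 500.0 kg of glass as set out in question or answer.
Target oxide masses per 500.0 kg frit:
  ZrO2: 20.64% × 500.0 = 103.2 kg
  CaO: 38.27% × 500.0 = 191.4 kg
  SiO2: 41.09% × 500.0 = 205.4 kg
Mass-balance tally per oxide with the batch weights as given, against the basis in use (every target is met by its sum modulo rounding of the values):
  ZrO2: 153.8·0.6709 = 103.2 kg (target 103.2 kg)
  CaO: 301.7·0.4833 + 81.92·0.5559 = 191.4 kg (target 191.4 kg)
  SiO2: 301.7·0.5137 + 153.8·0.3281 = 205.4 kg (target 205.4 kg)
Glass-mass closure: total batch − LOI = 500.0 kg (per-oxide target masses sum to 500.0 kg; stated basis 500.0 kg — a pure rounding effect).
Summing the batch: Σ batch = 537.4 kg; Σ batch·LOI gives LOI loss = 37.44 kg; yield = glass ÷ total batch = 93.03%.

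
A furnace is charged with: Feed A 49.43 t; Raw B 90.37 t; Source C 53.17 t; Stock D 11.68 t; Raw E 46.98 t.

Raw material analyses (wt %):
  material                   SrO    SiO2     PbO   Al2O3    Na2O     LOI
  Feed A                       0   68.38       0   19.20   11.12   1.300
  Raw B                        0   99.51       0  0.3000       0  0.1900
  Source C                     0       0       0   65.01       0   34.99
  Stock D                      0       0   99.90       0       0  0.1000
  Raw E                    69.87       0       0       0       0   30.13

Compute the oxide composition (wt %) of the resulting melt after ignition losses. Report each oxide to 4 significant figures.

Glass mass = 218.0 t (batch 251.6 − LOI 33.59).
Composition: SrO 15.05%, SiO2 56.74%, PbO 5.351%, Al2O3 20.33%, Na2O 2.521%

Values along the way are shown, rounded to four significant figures, on the page; the working math keeps full precision from first step to last; exactly one rounding is applied to every reported figure; all derived quantities are rebuilt in full float precision (the totals, ignition loss, glass mass, the yield, five oxide percentages) from the batch weights on 218.0 t of glass as given in the problem or answer text.
Oxide-by-oxide delivered mass:
  SrO: 46.98·0.6987 = 32.82 t
  SiO2: 49.43·0.6838 + 90.37·0.9951 = 123.7 t
  PbO: 11.68·0.9990 = 11.67 t
  Al2O3: 49.43·0.1920 + 90.37·0.003000 + 53.17·0.6501 = 44.33 t
  Na2O: 49.43·0.1112 = 5.497 t
LOI: 49.43·0.01300 + 90.37·0.001900 + 53.17·0.3499 + 11.68·0.001000 + 46.98·0.3013 = 33.59 t
batch − LOI leaves glass = 251.6 − 33.59 = 218.0 t (equal to the oxide-mass sum)
each wt % is 100 × oxide ÷ glass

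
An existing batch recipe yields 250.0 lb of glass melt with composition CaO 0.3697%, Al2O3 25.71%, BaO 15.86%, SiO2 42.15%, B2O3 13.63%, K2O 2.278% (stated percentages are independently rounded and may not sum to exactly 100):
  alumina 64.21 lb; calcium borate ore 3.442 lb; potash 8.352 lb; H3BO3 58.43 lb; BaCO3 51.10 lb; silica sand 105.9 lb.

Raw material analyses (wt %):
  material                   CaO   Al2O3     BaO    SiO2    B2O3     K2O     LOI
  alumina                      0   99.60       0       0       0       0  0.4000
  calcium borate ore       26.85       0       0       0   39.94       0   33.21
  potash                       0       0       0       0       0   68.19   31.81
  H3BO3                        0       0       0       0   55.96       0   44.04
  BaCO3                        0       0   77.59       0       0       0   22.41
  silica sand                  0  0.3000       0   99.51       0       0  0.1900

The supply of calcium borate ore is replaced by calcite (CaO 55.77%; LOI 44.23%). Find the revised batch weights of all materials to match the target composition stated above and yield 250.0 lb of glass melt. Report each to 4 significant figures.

The whole derivation keeps exact precision from first step to last — values along the way are printed, rounded to 4 significant digits, at each printed step; each reported value is rounded just once; all derived quantities (the six compositions, the totals, net glass mass, the yield, LOI) are re-derived from the batch weights for 250.0 lb of glass at full float precision, exactly as printed in the problem or answer text.
Per-oxide target masses for 250.0 lb glass melt:
  CaO: 0.3697% × 250.0 = 0.9242 lb
  Al2O3: 25.71% × 250.0 = 64.28 lb
  BaO: 15.86% × 250.0 = 39.65 lb
  SiO2: 42.15% × 250.0 = 105.4 lb
  B2O3: 13.63% × 250.0 = 34.08 lb
  K2O: 2.278% × 250.0 = 5.695 lb
Sums-versus-targets review per the reported batch figures, at the basis given (sum by sum, the targets are met given rounding of the digits):
  CaO: 1.657·0.5577 = 0.9241 lb (target 0.9242 lb)
  Al2O3: 64.21·0.9960 + 105.9·0.003000 = 64.27 lb (target 64.28 lb)
  BaO: 51.10·0.7759 = 39.65 lb (target 39.65 lb)
  SiO2: 105.9·0.9951 = 105.4 lb (target 105.4 lb)
  B2O3: 60.89·0.5596 = 34.07 lb (target 34.08 lb)
  K2O: 8.352·0.6819 = 5.695 lb (target 5.695 lb)
Glass-mass bookkeeping: whole batch net of LOI = 250.0 lb (per-oxide target masses sum to 250.0 lb; against the stated basis, 250.0 lb — gaps are rounding artifacts).
Total batch = Σ batch = 292.1 lb; the LOI term Σ batch·LOI equals 42.12 lb; glass ÷ batch gives a yield of 85.58%.

Revised batch per 250.0 lb glass melt:
  alumina: 64.21 lb
  calcite: 1.657 lb
  potash: 8.352 lb
  H3BO3: 60.89 lb
  BaCO3: 51.10 lb
  silica sand: 105.9 lb
Total batch = 292.1 lb; LOI loss = 42.12 lb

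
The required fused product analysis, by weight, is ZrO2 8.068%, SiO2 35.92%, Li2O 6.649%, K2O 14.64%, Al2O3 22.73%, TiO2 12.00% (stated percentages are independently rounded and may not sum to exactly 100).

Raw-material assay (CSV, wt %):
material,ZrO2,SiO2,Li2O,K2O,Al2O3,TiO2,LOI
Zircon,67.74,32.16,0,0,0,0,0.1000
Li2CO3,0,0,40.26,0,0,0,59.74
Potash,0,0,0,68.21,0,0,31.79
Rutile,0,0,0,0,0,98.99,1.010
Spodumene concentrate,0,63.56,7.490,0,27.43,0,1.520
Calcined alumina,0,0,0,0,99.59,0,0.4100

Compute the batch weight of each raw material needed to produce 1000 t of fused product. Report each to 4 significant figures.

Mid-chain values are shown rounded to four significant figures on the page — all internal work runs at exact precision all the way through; exactly one rounding goes into every reported result — all derived quantities (glass mass, six oxide percentages, LOI, the yield, the totals) are carried using the weight values per 1000 t of glass in full float precision, as they appear in question or answer.
Target oxide masses per 1000 t fused product:
  ZrO2: 8.068% × 1000 = 80.68 t
  SiO2: 35.92% × 1000 = 359.2 t
  Li2O: 6.649% × 1000 = 66.49 t
  K2O: 14.64% × 1000 = 146.4 t
  Al2O3: 22.73% × 1000 = 227.3 t
  TiO2: 12.00% × 1000 = 120.0 t
Checking each oxide sum applying the batch weights above, versus the basis set out (target by target, the sums agree exact up to rounding of places):
  ZrO2: 119.1·0.6774 = 80.68 t (target 80.68 t)
  SiO2: 119.1·0.3216 + 504.9·0.6356 = 359.2 t (target 359.2 t)
  Li2O: 71.22·0.4026 + 504.9·0.07490 = 66.49 t (target 66.49 t)
  K2O: 214.6·0.6821 = 146.4 t (target 146.4 t)
  Al2O3: 504.9·0.2743 + 89.18·0.9959 = 227.3 t (target 227.3 t)
  TiO2: 121.2·0.9899 = 120.0 t (target 120.0 t)
Consistency of the glass mass: total batch − LOI = 1000 t (targets for the oxides total 1000 t; basis as stated: 1000 t — deltas are rounding alone).
Whole-batch sum: Σ batch = 1120 t; the LOI term Σ batch·LOI equals 120.2 t; as yield: glass ÷ batch → 89.27%.

Batch per 1000 t fused product:
  Zircon: 119.1 t
  Li2CO3: 71.22 t
  Potash: 214.6 t
  Rutile: 121.2 t
  Spodumene concentrate: 504.9 t
  Calcined alumina: 89.18 t
Total batch = 1120 t; LOI loss = 120.2 t; yield = 89.27%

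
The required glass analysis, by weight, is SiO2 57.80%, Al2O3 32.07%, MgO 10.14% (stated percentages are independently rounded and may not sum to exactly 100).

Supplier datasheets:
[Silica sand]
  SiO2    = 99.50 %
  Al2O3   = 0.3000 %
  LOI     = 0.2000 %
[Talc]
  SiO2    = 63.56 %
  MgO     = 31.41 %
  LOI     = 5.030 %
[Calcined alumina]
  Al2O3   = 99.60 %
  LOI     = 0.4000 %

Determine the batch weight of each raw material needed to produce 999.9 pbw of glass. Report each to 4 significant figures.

In-progress results are printed, with 4-significant-digit rounding, in the working. Each numeric step carries full precision from start to finish — a single rounding yields each reported value — derived quantities are carried at exact precision (three oxide percentages, the totals, the yield, ignition loss, glass mass) from the batch weights at 999.9 pbw of glass, exactly as shown in the problem or answer text.
Oxide mass targets, per 999.9 pbw glass:
  SiO2: 57.80% × 999.9 = 577.9 pbw
  Al2O3: 32.07% × 999.9 = 320.7 pbw
  MgO: 10.14% × 999.9 = 101.4 pbw
Sums-versus-targets review using the reported weights, under the basis named above (sum by sum, the targets are met within answer rounding):
  SiO2: 374.6·0.9950 + 322.8·0.6356 = 577.9 pbw (target 577.9 pbw)
  Al2O3: 374.6·0.003000 + 320.8·0.9960 = 320.6 pbw (target 320.7 pbw)
  MgO: 322.8·0.3141 = 101.4 pbw (target 101.4 pbw)
Glass-mass sanity pass: Σ batch − LOI loss = 999.9 pbw (the Σ of target masses is 1000 pbw; stated basis 999.9 pbw — gaps are rounding artifacts).
Summing the batch: Σ batch = 1018 pbw; ignition loss, Σ(batch × LOI) = 18.27 pbw; glass ÷ batch gives a yield of 98.21%.

Batch per 999.9 pbw glass:
  Silica sand: 374.6 pbw
  Talc: 322.8 pbw
  Calcined alumina: 320.8 pbw
Total batch = 1018 pbw; LOI loss = 18.27 pbw; yield = 98.21%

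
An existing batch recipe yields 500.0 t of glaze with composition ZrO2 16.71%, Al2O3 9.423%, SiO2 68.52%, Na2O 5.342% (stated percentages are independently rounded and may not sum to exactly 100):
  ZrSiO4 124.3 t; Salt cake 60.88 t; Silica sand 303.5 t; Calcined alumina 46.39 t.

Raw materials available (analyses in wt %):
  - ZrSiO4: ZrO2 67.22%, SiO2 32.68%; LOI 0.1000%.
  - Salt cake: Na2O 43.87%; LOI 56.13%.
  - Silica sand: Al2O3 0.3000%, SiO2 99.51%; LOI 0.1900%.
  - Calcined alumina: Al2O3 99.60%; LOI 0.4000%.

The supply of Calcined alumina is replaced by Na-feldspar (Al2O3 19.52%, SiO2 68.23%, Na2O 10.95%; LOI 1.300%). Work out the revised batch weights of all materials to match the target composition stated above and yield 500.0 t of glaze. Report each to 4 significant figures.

Revised batch per 500.0 t glaze:
  ZrSiO4: 124.3 t
  Salt cake: 1.174 t
  Silica sand: 139.4 t
  Na-feldspar: 239.2 t
Total batch = 504.1 t; LOI loss = 4.158 t

Working values are shown with 4-significant-figure rounding on the page. All arithmetic maintains full precision at every stage. Exactly one rounding is applied to each reported number — all derived quantities, including totals, LOI, glass mass, four oxide percentages, yield, are computed from the weighed amounts for 500.0 t of glass in full float precision, as they appear in question or answer.
Target masses of each oxide per 500.0 t glaze:
  ZrO2: 16.71% × 500.0 = 83.55 t
  Al2O3: 9.423% × 500.0 = 47.12 t
  SiO2: 68.52% × 500.0 = 342.6 t
  Na2O: 5.342% × 500.0 = 26.71 t
Sums-versus-targets review using the reported weights, per the basis as stated (target by target, the sums agree once rounding is allowed for):
  ZrO2: 124.3·0.6722 = 83.55 t (target 83.55 t)
  Al2O3: 139.4·0.003000 + 239.2·0.1952 = 47.11 t (target 47.12 t)
  SiO2: 124.3·0.3268 + 139.4·0.9951 + 239.2·0.6823 = 342.5 t (target 342.6 t)
  Na2O: 1.174·0.4387 + 239.2·0.1095 = 26.71 t (target 26.71 t)
The glass-mass cross-check: net batch after ignition = 499.9 t (per-oxide target masses sum to 500.0 t; versus the stated basis of 500.0 t — a pure rounding effect).
Summing the batch: Σ batch = 504.1 t; LOI loss = Σ batch·LOI = 4.158 t; yield: glass divided by total = 99.18%.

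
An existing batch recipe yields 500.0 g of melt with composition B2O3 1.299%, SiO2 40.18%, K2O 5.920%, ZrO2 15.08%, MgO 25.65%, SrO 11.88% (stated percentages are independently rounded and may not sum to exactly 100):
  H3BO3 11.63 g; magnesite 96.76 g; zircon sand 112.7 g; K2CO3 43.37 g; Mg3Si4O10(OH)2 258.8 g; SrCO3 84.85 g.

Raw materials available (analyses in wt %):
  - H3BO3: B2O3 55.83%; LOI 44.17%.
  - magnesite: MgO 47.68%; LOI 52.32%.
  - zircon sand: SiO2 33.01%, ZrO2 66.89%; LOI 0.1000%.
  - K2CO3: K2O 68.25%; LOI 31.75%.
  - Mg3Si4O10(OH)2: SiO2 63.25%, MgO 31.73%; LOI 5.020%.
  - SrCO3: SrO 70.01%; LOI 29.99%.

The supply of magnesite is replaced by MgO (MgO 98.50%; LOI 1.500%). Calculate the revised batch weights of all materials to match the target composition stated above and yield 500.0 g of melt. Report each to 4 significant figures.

Revised batch per 500.0 g melt:
  H3BO3: 11.63 g
  MgO: 46.84 g
  zircon sand: 112.7 g
  K2CO3: 43.37 g
  Mg3Si4O10(OH)2: 258.8 g
  SrCO3: 84.85 g
Total batch = 558.2 g; LOI loss = 58.16 g

Each numeric step holds exact precision from first step to last — in-progress results are printed (rounded to four significant digits) between the steps; a single rounding produces every reported result — derived quantities are carried in exact precision (LOI, the six compositions, the totals, the yield, glass mass) starting from the weights at 500.0 g of glass, as written in either problem or answer.
Target masses of each oxide per 500.0 g melt:
  B2O3: 1.299% × 500.0 = 6.495 g
  SiO2: 40.18% × 500.0 = 200.9 g
  K2O: 5.920% × 500.0 = 29.60 g
  ZrO2: 15.08% × 500.0 = 75.40 g
  MgO: 25.65% × 500.0 = 128.2 g
  SrO: 11.88% × 500.0 = 59.40 g
Balance tally, oxide-wise, applying the batch weights above, at the basis given (each sum matches its target mass within answer rounding):
  B2O3: 11.63·0.5583 = 6.493 g (target 6.495 g)
  SiO2: 112.7·0.3301 + 258.8·0.6325 = 200.9 g (target 200.9 g)
  K2O: 43.37·0.6825 = 29.60 g (target 29.60 g)
  ZrO2: 112.7·0.6689 = 75.39 g (target 75.40 g)
  MgO: 46.84·0.9850 + 258.8·0.3173 = 128.3 g (target 128.2 g)
  SrO: 84.85·0.7001 = 59.40 g (target 59.40 g)
Glass-mass sanity pass: total charge less LOI = 500.0 g (the Σ of target masses is 500.0 g; against the stated basis, 500.0 g — deltas are rounding alone).
Batch total: Σ batch = 558.2 g; the LOI term Σ batch·LOI equals 58.16 g; yield: glass divided by total = 89.58%.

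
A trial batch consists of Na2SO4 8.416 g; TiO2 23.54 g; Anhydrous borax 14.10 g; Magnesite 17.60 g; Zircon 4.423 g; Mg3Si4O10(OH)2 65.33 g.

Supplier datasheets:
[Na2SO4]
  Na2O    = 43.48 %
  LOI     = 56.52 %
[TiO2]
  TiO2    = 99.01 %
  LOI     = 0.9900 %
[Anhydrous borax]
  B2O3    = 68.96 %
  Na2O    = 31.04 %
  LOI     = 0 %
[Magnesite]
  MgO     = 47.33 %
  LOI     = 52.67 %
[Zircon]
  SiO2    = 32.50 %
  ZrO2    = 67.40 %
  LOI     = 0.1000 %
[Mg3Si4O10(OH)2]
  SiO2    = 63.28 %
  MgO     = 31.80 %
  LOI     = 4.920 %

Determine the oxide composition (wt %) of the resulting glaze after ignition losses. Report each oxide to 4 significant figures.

Glass mass = 115.9 g (batch 133.4 − LOI 17.48).
Composition: B2O3 8.387%, Na2O 6.932%, SiO2 36.90%, MgO 25.11%, ZrO2 2.571%, TiO2 20.10%

Exact precision is kept through every step; in-progress results appear with 4-significant-digit rounding across the worked steps — each reported value takes exactly one rounding. The derived quantities are carried in full float precision (the six compositions, ignition loss, the yield, totals, glass mass) starting from the weights at 115.9 g of glass, as they appear in the question or the answer.
Delivered oxide masses:
  B2O3: 14.10·0.6896 = 9.723 g
  Na2O: 8.416·0.4348 + 14.10·0.3104 = 8.036 g
  SiO2: 4.423·0.3250 + 65.33·0.6328 = 42.78 g
  MgO: 17.60·0.4733 + 65.33·0.3180 = 29.11 g
  ZrO2: 4.423·0.6740 = 2.981 g
  TiO2: 23.54·0.9901 = 23.31 g
LOI: 8.416·0.5652 + 23.54·0.009900 + 17.60·0.5267 + 4.423·0.001000 + 65.33·0.04920 = 17.48 g
The glass mass, total less LOI, = 133.4 − 17.48 = 115.9 g (= Σ oxide masses)
wt % = 100 × oxide mass / glass mass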